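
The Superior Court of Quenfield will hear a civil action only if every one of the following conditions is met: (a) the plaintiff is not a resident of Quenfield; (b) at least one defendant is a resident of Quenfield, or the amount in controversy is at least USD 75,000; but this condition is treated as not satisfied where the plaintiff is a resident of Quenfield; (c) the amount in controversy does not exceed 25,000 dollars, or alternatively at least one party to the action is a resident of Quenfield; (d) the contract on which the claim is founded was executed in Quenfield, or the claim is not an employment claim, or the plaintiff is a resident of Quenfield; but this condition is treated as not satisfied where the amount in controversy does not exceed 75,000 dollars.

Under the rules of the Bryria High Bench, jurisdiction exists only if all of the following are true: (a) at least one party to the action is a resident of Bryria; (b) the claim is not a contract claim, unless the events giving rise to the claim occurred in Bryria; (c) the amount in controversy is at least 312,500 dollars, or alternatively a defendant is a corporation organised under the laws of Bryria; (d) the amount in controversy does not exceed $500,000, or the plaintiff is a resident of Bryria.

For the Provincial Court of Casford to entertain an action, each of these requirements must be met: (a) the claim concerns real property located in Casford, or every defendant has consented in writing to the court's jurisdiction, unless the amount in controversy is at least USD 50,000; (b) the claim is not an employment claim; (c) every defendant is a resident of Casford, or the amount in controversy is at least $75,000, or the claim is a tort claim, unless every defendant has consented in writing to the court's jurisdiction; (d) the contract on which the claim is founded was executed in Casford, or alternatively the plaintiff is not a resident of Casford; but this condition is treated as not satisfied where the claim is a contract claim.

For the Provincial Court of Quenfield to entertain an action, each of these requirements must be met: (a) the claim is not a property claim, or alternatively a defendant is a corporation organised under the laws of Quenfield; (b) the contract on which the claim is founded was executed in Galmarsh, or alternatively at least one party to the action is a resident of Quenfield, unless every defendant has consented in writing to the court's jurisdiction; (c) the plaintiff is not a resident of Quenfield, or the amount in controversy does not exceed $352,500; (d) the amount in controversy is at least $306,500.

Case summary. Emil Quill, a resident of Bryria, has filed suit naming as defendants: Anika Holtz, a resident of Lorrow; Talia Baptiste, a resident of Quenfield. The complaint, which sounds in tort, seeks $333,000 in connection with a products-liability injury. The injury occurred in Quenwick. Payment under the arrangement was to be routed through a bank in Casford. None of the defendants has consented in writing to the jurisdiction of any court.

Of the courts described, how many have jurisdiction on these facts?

The Superior Court of Quenfield:
  (a) The plaintiff resides in Bryria, which is not Quenfield. Met.
  (b) Talia Baptiste resides in Quenfield, so this disjunct is met. The carve-out does not apply: the plaintiff resides in Bryria, not Quenfield. Satisfied.
  (c) Talia Baptiste resides in Quenfield, so one alternative holds. Condition met.
  (d) The claim is a tort claim, not an employment claim, which satisfies one of the alternatives. The exception is not triggered, since the amount in controversy is $333,000, above the 75,000 dollars ceiling. Condition met.
  → Every requirement is satisfied — jurisdiction.
The Bryria High Bench:
  (a) Emil Quill resides in Bryria. Condition met.
  (b) The claim is a tort claim, not a contract claim. Satisfied.
  (c) The amount in controversy is 333,000 dollars, which meets the $312,500 floor, which satisfies one of the alternatives. Condition met.
  (d) The amount in controversy is 333,000 dollars, within the USD 500,000 ceiling, which satisfies one of the alternatives. Satisfied.
  → Every requirement is satisfied — jurisdiction.
The Provincial Court of Casford:
  (a) The claim does not concern real property; no such written consent has been filed — none of the alternatives is met. The proviso rescues it, though: the amount in controversy is 333,000 dollars, which meets the USD 50,000 floor. Satisfied.
  (b) The claim is a tort claim, not an employment claim. Satisfied.
  (c) The amount in controversy is USD 333,000, which meets the $75,000 floor, which satisfies one of the alternatives. Satisfied.
  (d) The plaintiff resides in Bryria, which is not Casford, which satisfies one of the alternatives. And the carve-out is inapplicable — the claim is a tort claim, not a contract claim. Met.
  → Jurisdiction lies.
The Provincial Court of Quenfield:
  (a) The claim is a tort claim, not a property claim, so this disjunct is met. Condition met.
  (b) Talia Baptiste resides in Quenfield, so one alternative holds. Satisfied.
  (c) The plaintiff resides in Bryria, which is not Quenfield — that alternative is enough. Condition met.
  (d) The amount in controversy is $333,000, which meets the USD 306,500 floor. Condition met.
  → Jurisdiction lies.
Courts with jurisdiction: the Superior Court of Quenfield, the Bryria High Bench, the Provincial Court of Casford, the Provincial Court of Quenfield — 4 in total.

4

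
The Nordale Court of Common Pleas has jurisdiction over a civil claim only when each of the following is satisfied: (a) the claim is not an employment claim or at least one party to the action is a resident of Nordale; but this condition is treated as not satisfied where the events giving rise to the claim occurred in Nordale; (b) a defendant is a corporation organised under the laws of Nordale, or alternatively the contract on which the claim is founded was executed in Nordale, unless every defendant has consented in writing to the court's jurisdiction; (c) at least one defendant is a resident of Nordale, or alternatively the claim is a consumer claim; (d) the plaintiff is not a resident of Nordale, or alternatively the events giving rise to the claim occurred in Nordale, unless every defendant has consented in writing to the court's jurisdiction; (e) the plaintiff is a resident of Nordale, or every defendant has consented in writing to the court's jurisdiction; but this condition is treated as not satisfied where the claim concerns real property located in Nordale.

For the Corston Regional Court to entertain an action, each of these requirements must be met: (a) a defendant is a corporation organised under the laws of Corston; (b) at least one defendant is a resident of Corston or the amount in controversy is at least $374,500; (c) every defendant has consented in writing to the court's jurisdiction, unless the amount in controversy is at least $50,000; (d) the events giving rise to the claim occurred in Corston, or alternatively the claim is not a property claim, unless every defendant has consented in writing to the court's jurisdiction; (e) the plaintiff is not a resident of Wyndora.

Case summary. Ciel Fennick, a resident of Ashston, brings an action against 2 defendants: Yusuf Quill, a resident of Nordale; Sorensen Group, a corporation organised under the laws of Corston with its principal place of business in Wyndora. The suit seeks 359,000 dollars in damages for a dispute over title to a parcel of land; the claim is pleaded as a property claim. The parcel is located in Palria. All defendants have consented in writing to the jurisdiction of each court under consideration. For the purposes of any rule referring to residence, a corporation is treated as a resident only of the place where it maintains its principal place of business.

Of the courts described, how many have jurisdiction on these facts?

1

The Nordale Court of Common Pleas:
  (a) The claim is a property claim, not an employment claim, so one alternative holds. The carve-out does not apply: the operative events occurred in Palria, not Nordale. Satisfied.
  (b) The corporate defendant(s) are organised in Corston, not Nordale; no contract (and hence no place of execution) is alleged — no alternative holds. However, every defendant has filed written consent, so the 'unless' proviso supplies this condition. Condition met.
  (c) Yusuf Quill resides in Nordale — that alternative is enough. Met.
  (d) The plaintiff resides in Ashston, which is not Nordale, so one alternative holds. Met.
  (e) Every defendant has filed written consent, which satisfies one of the alternatives. The exception is not triggered, since the property lies in Palria, not Nordale. Met.
  → Jurisdiction lies.
The Corston Regional Court:
  (a) Sorensen Group is organised under the laws of Corston. Satisfied.
  (b) No defendant resides in Corston (they reside in Nordale, Wyndora); the amount in controversy is $359,000, below the USD 374,500 floor — no alternative holds. Not satisfied.
  (c) Every defendant has filed written consent. Condition met.
  (d) The operative events occurred in Palria, not Corston; the claim is a property claim — none of the alternatives is met. The proviso rescues it, though: every defendant has filed written consent. Condition met.
  (e) The plaintiff resides in Ashston, which is not Wyndora. Satisfied.
  → The court lacks jurisdiction.
Courts with jurisdiction: the Nordale Court of Common Pleas — 1 in total.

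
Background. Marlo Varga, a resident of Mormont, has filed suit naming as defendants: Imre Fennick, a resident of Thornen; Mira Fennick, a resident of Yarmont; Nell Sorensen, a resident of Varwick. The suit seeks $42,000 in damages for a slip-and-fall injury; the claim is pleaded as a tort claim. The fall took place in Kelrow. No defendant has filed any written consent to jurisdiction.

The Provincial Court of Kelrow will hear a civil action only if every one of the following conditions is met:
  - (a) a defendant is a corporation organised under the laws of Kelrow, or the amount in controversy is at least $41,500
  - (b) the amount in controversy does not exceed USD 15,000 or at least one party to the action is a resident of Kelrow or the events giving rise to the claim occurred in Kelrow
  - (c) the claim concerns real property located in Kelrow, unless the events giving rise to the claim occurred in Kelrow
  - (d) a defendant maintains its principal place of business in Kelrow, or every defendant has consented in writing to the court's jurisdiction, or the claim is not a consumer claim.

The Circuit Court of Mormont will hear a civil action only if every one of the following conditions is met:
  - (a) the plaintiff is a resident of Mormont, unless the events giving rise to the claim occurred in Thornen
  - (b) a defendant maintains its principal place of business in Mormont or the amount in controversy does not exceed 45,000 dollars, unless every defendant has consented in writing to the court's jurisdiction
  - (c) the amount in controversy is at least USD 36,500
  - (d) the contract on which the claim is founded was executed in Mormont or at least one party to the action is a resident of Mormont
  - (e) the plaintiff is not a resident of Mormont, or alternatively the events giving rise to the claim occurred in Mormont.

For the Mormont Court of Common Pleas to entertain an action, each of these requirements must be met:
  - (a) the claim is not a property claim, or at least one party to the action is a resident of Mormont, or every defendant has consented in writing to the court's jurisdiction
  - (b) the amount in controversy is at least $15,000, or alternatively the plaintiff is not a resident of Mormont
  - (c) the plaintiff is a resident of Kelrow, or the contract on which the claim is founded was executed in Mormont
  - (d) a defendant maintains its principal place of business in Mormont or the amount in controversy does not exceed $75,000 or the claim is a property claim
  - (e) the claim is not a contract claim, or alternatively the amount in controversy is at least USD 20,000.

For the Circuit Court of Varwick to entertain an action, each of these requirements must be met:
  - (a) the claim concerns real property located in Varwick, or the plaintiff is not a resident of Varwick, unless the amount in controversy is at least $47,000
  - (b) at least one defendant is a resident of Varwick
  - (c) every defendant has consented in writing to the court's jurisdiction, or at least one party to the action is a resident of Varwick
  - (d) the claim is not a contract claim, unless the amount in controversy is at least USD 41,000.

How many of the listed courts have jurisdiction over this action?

The Provincial Court of Kelrow:
  (a) The amount in controversy is $42,000, which meets the $41,500 floor, so one alternative holds. Condition met.
  (b) The operative events occurred in Kelrow, so this disjunct is met. Satisfied.
  (c) The claim does not concern real property. The proviso rescues it, though: the operative events occurred in Kelrow. Satisfied.
  (d) The claim is a tort claim, not a consumer claim, so one alternative holds. Met.
  → Every requirement is satisfied — jurisdiction.
The Circuit Court of Mormont:
  (a) The plaintiff resides in Mormont. Condition met.
  (b) The amount in controversy is 42,000 dollars, within the USD 45,000 ceiling — that alternative is enough. Satisfied.
  (c) The amount in controversy is USD 42,000, which meets the 36,500 dollars floor. Satisfied.
  (d) Marlo Varga resides in Mormont, so this disjunct is met. Satisfied.
  (e) The plaintiff resides in Mormont; the operative events occurred in Kelrow, not Mormont — no alternative holds. Condition not met.
  → No jurisdiction.
The Mormont Court of Common Pleas:
  (a) The claim is a tort claim, not a property claim, so this disjunct is met. Condition met.
  (b) The amount in controversy is $42,000, which meets the USD 15,000 floor, which satisfies one of the alternatives. Satisfied.
  (c) The plaintiff resides in Mormont, not Kelrow; no contract (and hence no place of execution) is alleged — every alternative fails. Not met.
  (d) The amount in controversy is $42,000, within the USD 75,000 ceiling — that alternative is enough. Met.
  (e) The claim is a tort claim, not a contract claim, which satisfies one of the alternatives. Condition met.
  → The court lacks jurisdiction.
The Circuit Court of Varwick:
  (a) The plaintiff resides in Mormont, which is not Varwick — that alternative is enough. Satisfied.
  (b) Nell Sorensen resides in Varwick. Met.
  (c) Nell Sorensen resides in Varwick — that alternative is enough. Met.
  (d) The claim is a tort claim, not a contract claim. Satisfied.
  → The court has jurisdiction.
Courts with jurisdiction: the Provincial Court of Kelrow, the Circuit Court of Varwick — 2 in total.

2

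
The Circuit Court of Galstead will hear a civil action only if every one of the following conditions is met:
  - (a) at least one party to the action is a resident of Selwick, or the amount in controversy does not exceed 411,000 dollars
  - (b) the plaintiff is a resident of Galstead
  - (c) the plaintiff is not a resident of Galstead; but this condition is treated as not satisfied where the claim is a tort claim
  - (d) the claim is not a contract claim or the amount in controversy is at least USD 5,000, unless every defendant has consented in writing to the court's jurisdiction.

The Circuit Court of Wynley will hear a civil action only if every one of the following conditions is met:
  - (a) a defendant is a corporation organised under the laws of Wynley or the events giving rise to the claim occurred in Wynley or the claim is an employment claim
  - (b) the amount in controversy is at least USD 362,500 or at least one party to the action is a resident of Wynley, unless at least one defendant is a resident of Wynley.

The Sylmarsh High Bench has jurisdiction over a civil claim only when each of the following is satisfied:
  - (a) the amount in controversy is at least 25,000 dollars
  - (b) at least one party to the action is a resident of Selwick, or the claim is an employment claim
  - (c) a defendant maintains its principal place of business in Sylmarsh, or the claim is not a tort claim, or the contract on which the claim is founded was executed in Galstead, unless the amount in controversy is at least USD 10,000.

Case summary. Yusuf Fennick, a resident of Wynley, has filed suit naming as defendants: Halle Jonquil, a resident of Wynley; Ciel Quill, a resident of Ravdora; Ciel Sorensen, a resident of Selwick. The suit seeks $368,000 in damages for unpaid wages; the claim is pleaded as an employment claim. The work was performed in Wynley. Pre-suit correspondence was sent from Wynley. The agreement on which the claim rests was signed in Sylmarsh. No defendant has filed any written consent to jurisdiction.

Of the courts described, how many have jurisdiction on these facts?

2

The Circuit Court of Galstead:
  (a) Ciel Sorensen resides in Selwick, so this disjunct is met. Condition met.
  (b) The plaintiff resides in Wynley, not Galstead. Not met.
  (c) The plaintiff resides in Wynley, which is not Galstead. The carve-out does not apply: the claim is an employment claim, not a tort claim. Condition met.
  (d) The claim is an employment claim, not a contract claim, so one alternative holds. Met.
  → Not every requirement is met — no jurisdiction.
The Circuit Court of Wynley:
  (a) The operative events occurred in Wynley, which satisfies one of the alternatives. Met.
  (b) The amount in controversy is 368,000 dollars, which meets the 362,500 dollars floor — that alternative is enough. Met.
  → Every requirement is satisfied — jurisdiction.
The Sylmarsh High Bench:
  (a) The amount in controversy is $368,000, which meets the 25,000 dollars floor. Satisfied.
  (b) Ciel Sorensen resides in Selwick, so this disjunct is met. Satisfied.
  (c) The claim is an employment claim, not a tort claim — that alternative is enough. Satisfied.
  → All conditions met; jurisdiction exists.
Courts with jurisdiction: the Circuit Court of Wynley, the Sylmarsh High Bench — 2 in total.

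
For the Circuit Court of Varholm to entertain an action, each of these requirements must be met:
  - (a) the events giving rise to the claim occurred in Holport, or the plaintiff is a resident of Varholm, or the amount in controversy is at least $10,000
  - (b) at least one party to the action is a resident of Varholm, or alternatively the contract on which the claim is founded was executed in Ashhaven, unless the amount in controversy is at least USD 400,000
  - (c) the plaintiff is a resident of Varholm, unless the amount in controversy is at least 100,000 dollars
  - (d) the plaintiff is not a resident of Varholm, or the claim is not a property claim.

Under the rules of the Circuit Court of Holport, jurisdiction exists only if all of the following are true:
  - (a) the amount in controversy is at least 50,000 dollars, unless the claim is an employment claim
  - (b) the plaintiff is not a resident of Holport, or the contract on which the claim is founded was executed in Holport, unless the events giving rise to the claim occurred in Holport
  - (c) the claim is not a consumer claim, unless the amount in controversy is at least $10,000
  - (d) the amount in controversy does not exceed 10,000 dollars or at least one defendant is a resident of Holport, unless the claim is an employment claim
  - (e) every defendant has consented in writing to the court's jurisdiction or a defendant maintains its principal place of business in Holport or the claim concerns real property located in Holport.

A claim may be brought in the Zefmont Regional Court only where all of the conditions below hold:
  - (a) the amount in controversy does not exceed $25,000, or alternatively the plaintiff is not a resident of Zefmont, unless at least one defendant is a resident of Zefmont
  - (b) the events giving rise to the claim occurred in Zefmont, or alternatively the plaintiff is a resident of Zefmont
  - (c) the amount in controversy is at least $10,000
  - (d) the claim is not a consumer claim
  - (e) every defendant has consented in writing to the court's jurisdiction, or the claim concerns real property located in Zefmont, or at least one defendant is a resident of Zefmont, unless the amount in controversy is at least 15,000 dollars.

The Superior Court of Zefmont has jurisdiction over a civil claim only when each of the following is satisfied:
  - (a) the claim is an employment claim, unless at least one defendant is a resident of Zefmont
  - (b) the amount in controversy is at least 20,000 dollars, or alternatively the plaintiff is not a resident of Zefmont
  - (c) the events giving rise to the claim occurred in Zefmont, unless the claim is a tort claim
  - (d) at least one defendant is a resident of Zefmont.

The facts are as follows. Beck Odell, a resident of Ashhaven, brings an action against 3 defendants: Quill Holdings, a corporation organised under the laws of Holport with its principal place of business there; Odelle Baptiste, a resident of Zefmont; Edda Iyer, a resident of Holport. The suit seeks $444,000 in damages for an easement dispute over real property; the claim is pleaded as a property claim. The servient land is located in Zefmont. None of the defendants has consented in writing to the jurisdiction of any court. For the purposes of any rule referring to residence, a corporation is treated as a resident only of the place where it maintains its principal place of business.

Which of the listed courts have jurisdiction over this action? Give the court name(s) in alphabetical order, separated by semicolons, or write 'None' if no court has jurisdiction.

The Circuit Court of Varholm:
  (a) The amount in controversy is $444,000, which meets the $10,000 floor, so this disjunct is met. Condition met.
  (b) No party resides in Varholm; no contract (and hence no place of execution) is alleged — none of the alternatives is met. The proviso rescues it, though: the amount in controversy is $444,000, which meets the USD 400,000 floor. Met.
  (c) The plaintiff resides in Ashhaven, not Varholm. However, the amount in controversy is 444,000 dollars, which meets the 100,000 dollars floor, so the 'unless' proviso supplies this condition. Met.
  (d) The plaintiff resides in Ashhaven, which is not Varholm, which satisfies one of the alternatives. Satisfied.
  → The court has jurisdiction.
The Circuit Court of Holport:
  (a) The amount in controversy is 444,000 dollars, which meets the 50,000 dollars floor. Satisfied.
  (b) The plaintiff resides in Ashhaven, which is not Holport, so this disjunct is met. Satisfied.
  (c) The claim is a property claim, not a consumer claim. Satisfied.
  (d) Quill Holdings resides in Holport, so this disjunct is met. Met.
  (e) Quill Holdings has its principal place of business in Holport, so one alternative holds. Met.
  → All conditions met; jurisdiction exists.
The Zefmont Regional Court:
  (a) The plaintiff resides in Ashhaven, which is not Zefmont, so this disjunct is met. Met.
  (b) The operative events occurred in Zefmont, so one alternative holds. Condition met.
  (c) The amount in controversy is $444,000, which meets the $10,000 floor. Satisfied.
  (d) The claim is a property claim, not a consumer claim. Satisfied.
  (e) The property lies in Zefmont, so this disjunct is met. Condition met.
  → Jurisdiction lies.
The Superior Court of Zefmont:
  (a) The claim is a property claim, not an employment claim. The proviso rescues it, though: Odelle Baptiste resides in Zefmont. Met.
  (b) The amount in controversy is USD 444,000, which meets the $20,000 floor, which satisfies one of the alternatives. Condition met.
  (c) The operative events occurred in Zefmont. Met.
  (d) Odelle Baptiste resides in Zefmont. Met.
  → Jurisdiction lies.

the Circuit Court of Holport; the Circuit Court of Varholm; the Superior Court of Zefmont; the Zefmont Regional Court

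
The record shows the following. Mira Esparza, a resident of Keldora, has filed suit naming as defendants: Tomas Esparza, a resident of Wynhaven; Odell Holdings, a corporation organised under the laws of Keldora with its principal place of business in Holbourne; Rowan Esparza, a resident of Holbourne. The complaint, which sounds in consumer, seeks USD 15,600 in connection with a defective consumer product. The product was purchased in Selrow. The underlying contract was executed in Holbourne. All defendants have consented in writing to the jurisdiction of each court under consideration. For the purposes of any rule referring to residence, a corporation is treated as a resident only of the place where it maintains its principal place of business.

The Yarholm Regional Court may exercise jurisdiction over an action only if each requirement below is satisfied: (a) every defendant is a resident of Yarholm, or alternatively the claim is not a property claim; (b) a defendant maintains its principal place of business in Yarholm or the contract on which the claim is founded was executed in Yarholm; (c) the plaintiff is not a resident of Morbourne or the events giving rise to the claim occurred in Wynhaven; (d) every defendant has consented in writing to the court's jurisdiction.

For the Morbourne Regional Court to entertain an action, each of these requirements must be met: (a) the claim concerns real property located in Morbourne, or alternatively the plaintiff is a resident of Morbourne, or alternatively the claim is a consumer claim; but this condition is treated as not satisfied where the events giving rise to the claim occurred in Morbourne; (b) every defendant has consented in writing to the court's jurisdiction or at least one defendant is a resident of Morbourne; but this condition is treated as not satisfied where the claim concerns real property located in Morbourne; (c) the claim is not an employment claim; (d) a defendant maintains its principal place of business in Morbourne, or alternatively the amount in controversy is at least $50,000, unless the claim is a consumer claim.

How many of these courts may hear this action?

The Yarholm Regional Court:
  (a) The claim is a consumer claim, not a property claim, which satisfies one of the alternatives. Met.
  (b) The corporate defendant(s) have their principal place of business in Holbourne, not Yarholm; the contract was executed in Holbourne, not Yarholm — no alternative holds. Not satisfied.
  (c) The plaintiff resides in Keldora, which is not Morbourne — that alternative is enough. Condition met.
  (d) Every defendant has filed written consent. Met.
  → Not every requirement is met — no jurisdiction.
The Morbourne Regional Court:
  (a) The claim is a consumer claim, so one alternative holds. And the carve-out is inapplicable — the operative events occurred in Selrow, not Morbourne. Met.
  (b) Every defendant has filed written consent, so one alternative holds. The carve-out does not apply: the claim does not concern real property. Condition met.
  (c) The claim is a consumer claim, not an employment claim. Condition met.
  (d) The corporate defendant(s) have their principal place of business in Holbourne, not Morbourne; the amount in controversy is $15,600, below the USD 50,000 floor — none of the alternatives is met. The proviso rescues it, though: the claim is a consumer claim. Condition met.
  → The court has jurisdiction.
Courts with jurisdiction: the Morbourne Regional Court — 1 in total.

1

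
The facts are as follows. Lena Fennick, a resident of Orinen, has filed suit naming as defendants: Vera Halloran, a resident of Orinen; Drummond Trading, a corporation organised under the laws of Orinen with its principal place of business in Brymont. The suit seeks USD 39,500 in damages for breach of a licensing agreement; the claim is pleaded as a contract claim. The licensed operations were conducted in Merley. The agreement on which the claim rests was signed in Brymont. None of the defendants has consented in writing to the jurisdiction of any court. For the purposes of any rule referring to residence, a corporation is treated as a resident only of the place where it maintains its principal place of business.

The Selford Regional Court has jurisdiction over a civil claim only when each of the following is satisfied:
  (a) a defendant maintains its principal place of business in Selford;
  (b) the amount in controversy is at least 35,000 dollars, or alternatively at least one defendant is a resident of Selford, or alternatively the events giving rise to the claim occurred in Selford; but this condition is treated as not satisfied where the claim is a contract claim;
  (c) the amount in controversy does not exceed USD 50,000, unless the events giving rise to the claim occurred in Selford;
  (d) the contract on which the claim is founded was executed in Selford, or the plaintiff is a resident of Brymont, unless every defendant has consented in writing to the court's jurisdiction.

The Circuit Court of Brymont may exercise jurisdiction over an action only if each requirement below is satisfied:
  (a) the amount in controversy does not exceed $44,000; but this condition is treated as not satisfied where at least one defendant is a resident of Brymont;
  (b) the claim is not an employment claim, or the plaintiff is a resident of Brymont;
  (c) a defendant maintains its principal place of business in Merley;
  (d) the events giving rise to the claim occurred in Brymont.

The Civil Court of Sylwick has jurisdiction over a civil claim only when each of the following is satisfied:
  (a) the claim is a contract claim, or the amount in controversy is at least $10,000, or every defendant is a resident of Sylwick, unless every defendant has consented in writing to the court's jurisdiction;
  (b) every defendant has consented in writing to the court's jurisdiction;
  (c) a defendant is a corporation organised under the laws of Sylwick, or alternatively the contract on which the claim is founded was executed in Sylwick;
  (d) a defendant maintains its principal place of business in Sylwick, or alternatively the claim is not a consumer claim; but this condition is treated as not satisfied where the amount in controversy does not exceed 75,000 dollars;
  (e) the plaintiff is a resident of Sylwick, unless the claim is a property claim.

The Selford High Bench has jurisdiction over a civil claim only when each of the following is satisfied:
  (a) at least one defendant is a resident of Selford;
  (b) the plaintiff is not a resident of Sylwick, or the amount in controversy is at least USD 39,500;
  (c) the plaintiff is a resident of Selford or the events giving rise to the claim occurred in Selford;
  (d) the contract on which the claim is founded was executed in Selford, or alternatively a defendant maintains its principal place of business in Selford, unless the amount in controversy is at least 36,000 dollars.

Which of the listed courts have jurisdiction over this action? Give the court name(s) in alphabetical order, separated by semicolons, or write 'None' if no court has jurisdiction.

The Selford Regional Court:
  (a) The corporate defendant(s) have their principal place of business in Brymont, not Selford. Fails.
  (b) The amount in controversy is 39,500 dollars, which meets the USD 35,000 floor — that alternative is enough. However, the claim is a contract claim, which falls within the stated exception and so defeats the condition. Not satisfied.
  (c) The amount in controversy is USD 39,500, within the USD 50,000 ceiling. Satisfied.
  (d) The contract was executed in Brymont, not Selford; the plaintiff resides in Orinen, not Brymont — every alternative fails. And no such written consent has been filed, so the proviso does not save it. Condition not met.
  → At least one condition fails; no jurisdiction.
The Circuit Court of Brymont:
  (a) The amount in controversy is USD 39,500, within the $44,000 ceiling. But Drummond Trading resides in Brymont, triggering the carve-out and defeating this condition. Not satisfied.
  (b) The claim is a contract claim, not an employment claim — that alternative is enough. Met.
  (c) The corporate defendant(s) have their principal place of business in Brymont, not Merley. Not satisfied.
  (d) The operative events occurred in Merley, not Brymont. Fails.
  → No jurisdiction.
The Civil Court of Sylwick:
  (a) The claim is a contract claim, so one alternative holds. Condition met.
  (b) No such written consent has been filed. Condition not met.
  (c) The corporate defendant(s) are organised in Orinen, not Sylwick; the contract was executed in Brymont, not Sylwick — every alternative fails. Not met.
  (d) The claim is a contract claim, not a consumer claim, so one alternative holds. But the amount in controversy is 39,500 dollars, within the 75,000 dollars ceiling, triggering the carve-out and defeating this condition. Not satisfied.
  (e) The plaintiff resides in Orinen, not Sylwick. The proviso offers no rescue either, since the claim is a contract claim, not a property claim. Not satisfied.
  → No jurisdiction.
The Selford High Bench:
  (a) No defendant resides in Selford (they reside in Orinen, Brymont). Fails.
  (b) The plaintiff resides in Orinen, which is not Sylwick, which satisfies one of the alternatives. Condition met.
  (c) The plaintiff resides in Orinen, not Selford; the operative events occurred in Merley, not Selford — no alternative holds. Fails.
  (d) The contract was executed in Brymont, not Selford; the corporate defendant(s) have their principal place of business in Brymont, not Selford — every alternative fails. But the amount in controversy is USD 39,500, which meets the USD 36,000 floor, and the 'unless' clause therefore excuses the requirement. Condition met.
  → Not every requirement is met — no jurisdiction.

None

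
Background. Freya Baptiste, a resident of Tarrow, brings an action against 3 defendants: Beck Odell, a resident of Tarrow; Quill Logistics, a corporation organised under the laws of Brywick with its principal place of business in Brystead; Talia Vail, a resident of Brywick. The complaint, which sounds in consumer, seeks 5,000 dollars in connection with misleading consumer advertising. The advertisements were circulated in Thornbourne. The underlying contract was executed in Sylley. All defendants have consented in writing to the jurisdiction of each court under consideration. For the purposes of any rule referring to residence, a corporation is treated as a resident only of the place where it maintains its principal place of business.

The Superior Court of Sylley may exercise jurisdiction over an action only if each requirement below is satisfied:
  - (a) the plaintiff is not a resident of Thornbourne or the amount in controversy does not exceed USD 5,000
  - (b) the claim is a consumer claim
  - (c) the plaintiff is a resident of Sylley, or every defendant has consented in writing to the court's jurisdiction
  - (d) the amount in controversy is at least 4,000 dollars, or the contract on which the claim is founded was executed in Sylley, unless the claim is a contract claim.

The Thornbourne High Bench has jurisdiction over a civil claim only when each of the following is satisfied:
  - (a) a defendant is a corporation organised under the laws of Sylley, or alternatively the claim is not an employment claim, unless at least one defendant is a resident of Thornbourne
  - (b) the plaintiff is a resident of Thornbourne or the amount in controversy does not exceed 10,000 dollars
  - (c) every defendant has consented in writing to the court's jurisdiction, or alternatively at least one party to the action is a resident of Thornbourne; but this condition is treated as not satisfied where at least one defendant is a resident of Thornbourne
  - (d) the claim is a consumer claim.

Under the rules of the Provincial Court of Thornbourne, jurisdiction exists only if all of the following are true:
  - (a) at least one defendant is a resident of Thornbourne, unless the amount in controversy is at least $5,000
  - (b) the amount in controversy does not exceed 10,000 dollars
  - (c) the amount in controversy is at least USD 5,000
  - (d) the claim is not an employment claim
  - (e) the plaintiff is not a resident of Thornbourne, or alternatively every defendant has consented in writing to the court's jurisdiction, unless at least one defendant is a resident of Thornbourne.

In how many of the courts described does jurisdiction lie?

The Superior Court of Sylley:
  (a) The plaintiff resides in Tarrow, which is not Thornbourne, which satisfies one of the alternatives. Met.
  (b) The claim is a consumer claim. Satisfied.
  (c) Every defendant has filed written consent, so one alternative holds. Condition met.
  (d) The amount in controversy is 5,000 dollars, which meets the $4,000 floor, which satisfies one of the alternatives. Satisfied.
  → Jurisdiction lies.
The Thornbourne High Bench:
  (a) The claim is a consumer claim, not an employment claim, so one alternative holds. Met.
  (b) The amount in controversy is 5,000 dollars, within the 10,000 dollars ceiling — that alternative is enough. Condition met.
  (c) Every defendant has filed written consent — that alternative is enough. The carve-out does not apply: no defendant resides in Thornbourne (they reside in Tarrow, Brystead, Brywick). Satisfied.
  (d) The claim is a consumer claim. Satisfied.
  → Every requirement is satisfied — jurisdiction.
The Provincial Court of Thornbourne:
  (a) No defendant resides in Thornbourne (they reside in Tarrow, Brystead, Brywick). But the amount in controversy is 5,000 dollars, which meets the 5,000 dollars floor, and the 'unless' clause therefore excuses the requirement. Condition met.
  (b) The amount in controversy is USD 5,000, within the 10,000 dollars ceiling. Met.
  (c) The amount in controversy is 5,000 dollars, which meets the USD 5,000 floor. Condition met.
  (d) The claim is a consumer claim, not an employment claim. Met.
  (e) The plaintiff resides in Tarrow, which is not Thornbourne, which satisfies one of the alternatives. Satisfied.
  → All conditions met; jurisdiction exists.
Courts with jurisdiction: the Superior Court of Sylley, the Thornbourne High Bench, the Provincial Court of Thornbourne — 3 in total.

3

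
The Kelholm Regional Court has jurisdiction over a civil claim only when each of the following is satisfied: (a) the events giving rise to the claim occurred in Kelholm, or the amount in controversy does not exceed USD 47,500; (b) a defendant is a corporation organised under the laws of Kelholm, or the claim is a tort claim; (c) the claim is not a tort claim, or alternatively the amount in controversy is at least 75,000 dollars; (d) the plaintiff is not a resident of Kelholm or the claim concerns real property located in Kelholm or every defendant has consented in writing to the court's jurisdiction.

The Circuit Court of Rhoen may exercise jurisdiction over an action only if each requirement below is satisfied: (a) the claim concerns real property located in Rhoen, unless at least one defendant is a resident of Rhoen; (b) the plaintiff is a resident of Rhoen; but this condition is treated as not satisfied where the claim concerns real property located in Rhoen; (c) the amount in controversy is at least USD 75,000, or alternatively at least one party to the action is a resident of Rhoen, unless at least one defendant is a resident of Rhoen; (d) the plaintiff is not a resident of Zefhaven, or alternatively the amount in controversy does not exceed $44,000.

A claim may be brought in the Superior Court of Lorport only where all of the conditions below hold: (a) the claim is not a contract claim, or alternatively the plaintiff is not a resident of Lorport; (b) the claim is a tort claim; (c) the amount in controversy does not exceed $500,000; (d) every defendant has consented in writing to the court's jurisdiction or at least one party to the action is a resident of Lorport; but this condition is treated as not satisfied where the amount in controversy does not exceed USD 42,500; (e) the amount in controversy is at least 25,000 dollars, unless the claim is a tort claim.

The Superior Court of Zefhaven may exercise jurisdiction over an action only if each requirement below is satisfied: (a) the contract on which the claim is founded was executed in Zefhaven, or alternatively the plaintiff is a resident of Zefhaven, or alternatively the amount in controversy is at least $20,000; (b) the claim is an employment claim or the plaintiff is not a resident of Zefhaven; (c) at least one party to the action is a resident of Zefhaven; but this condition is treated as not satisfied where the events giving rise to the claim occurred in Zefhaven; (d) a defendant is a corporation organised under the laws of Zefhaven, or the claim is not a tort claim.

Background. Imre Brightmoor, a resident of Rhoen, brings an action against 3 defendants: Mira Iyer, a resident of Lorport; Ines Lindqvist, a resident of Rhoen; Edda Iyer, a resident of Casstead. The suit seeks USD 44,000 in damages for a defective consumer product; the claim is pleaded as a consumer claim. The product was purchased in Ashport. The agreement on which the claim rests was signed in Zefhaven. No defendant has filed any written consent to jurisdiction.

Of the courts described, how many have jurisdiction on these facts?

The Kelholm Regional Court:
  (a) The amount in controversy is 44,000 dollars, within the $47,500 ceiling, which satisfies one of the alternatives. Satisfied.
  (b) No defendant is a corporation; the claim is a consumer claim, not a tort claim — every alternative fails. Condition not met.
  (c) The claim is a consumer claim, not a tort claim, so this disjunct is met. Satisfied.
  (d) The plaintiff resides in Rhoen, which is not Kelholm — that alternative is enough. Satisfied.
  → No jurisdiction.
The Circuit Court of Rhoen:
  (a) The claim does not concern real property. However, Ines Lindqvist resides in Rhoen, so the 'unless' proviso supplies this condition. Met.
  (b) The plaintiff resides in Rhoen. And the carve-out is inapplicable — the claim does not concern real property. Satisfied.
  (c) Imre Brightmoor resides in Rhoen, so one alternative holds. Condition met.
  (d) The plaintiff resides in Rhoen, which is not Zefhaven, so this disjunct is met. Satisfied.
  → Jurisdiction lies.
The Superior Court of Lorport:
  (a) The claim is a consumer claim, not a contract claim, which satisfies one of the alternatives. Condition met.
  (b) The claim is a consumer claim, not a tort claim. Not satisfied.
  (c) The amount in controversy is 44,000 dollars, within the 500,000 dollars ceiling. Satisfied.
  (d) Mira Iyer resides in Lorport, so this disjunct is met. The exception is not triggered, since the amount in controversy is USD 44,000, above the 42,500 dollars ceiling. Met.
  (e) The amount in controversy is 44,000 dollars, which meets the USD 25,000 floor. Satisfied.
  → Not every requirement is met — no jurisdiction.
The Superior Court of Zefhaven:
  (a) The contract was executed in Zefhaven, which satisfies one of the alternatives. Met.
  (b) The plaintiff resides in Rhoen, which is not Zefhaven, so one alternative holds. Condition met.
  (c) No party resides in Zefhaven. Not satisfied.
  (d) The claim is a consumer claim, not a tort claim, so this disjunct is met. Satisfied.
  → No jurisdiction.
Courts with jurisdiction: the Circuit Court of Rhoen — 1 in total.

1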